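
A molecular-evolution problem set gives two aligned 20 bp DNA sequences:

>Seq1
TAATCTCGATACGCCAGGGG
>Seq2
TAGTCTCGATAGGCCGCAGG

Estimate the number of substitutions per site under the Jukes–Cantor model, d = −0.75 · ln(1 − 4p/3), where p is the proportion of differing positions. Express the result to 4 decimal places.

The sequences differ at positions 3 (A/G), 12 (C/G), 16 (A/G), 17 (G/C), 18 (G/A).
p = 5/20 = 0.250000.
d = −0.75 · ln(1 − (4/3)·0.250000) = −0.75 · ln(0.666667) = −0.75 · (-0.405465) = 0.3041.

0.3041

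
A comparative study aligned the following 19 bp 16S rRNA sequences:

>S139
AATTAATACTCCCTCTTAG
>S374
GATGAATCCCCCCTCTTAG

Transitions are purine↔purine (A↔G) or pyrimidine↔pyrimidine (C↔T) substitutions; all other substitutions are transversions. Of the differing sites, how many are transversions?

2

Mismatches occur at site 1 (A→G, transition), site 4 (T→G, transversion), site 8 (A→C, transversion), site 10 (T→C, transition).
Of the 4 differences, 2 transitions and 2 transversions, so the answer is 2.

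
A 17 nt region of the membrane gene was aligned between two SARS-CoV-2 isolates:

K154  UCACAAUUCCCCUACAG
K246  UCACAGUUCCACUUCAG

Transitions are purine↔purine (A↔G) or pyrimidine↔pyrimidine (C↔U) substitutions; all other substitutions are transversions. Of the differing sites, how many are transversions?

2

Differing sites — 6:A/G (Ti); 11:C/A (Tv); 14:A/U (Tv).
Of the 3 differences, 1 transition and 2 transversions, so the answer is 2.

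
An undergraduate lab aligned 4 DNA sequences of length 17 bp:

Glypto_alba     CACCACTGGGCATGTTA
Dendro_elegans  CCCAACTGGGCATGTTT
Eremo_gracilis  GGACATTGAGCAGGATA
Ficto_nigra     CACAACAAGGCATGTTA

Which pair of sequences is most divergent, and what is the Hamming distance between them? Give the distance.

Pairwise Hamming distances:
  Glypto_alba vs Dendro_elegans: 3
  Glypto_alba vs Eremo_gracilis: 7
  Glypto_alba vs Ficto_nigra: 3
  Dendro_elegans vs Eremo_gracilis: 9
  Dendro_elegans vs Ficto_nigra: 4
  Eremo_gracilis vs Ficto_nigra: 10
The largest is 10, between Eremo_gracilis and Ficto_nigra.

10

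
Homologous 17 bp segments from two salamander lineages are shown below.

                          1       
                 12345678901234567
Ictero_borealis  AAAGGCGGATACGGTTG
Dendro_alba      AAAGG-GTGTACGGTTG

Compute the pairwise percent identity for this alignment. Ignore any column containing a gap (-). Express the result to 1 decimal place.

Excluding the 1 gap column leaves 16 comparable sites.
Mismatches occur at site 8 (G↔T), site 9 (A↔G).
14 of the 16 comparable sites match, so the percent identity is 14/16 × 100 = 87.5%.

87.5%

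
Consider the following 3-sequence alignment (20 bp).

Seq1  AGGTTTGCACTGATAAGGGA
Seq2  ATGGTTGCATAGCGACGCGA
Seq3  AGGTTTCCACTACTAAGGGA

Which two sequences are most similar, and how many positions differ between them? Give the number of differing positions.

3

Pairwise Hamming distances:
  Seq1 vs Seq2: 8
  Seq1 vs Seq3: 3
  Seq2 vs Seq3: 9
The smallest is 3, between Seq1 and Seq3.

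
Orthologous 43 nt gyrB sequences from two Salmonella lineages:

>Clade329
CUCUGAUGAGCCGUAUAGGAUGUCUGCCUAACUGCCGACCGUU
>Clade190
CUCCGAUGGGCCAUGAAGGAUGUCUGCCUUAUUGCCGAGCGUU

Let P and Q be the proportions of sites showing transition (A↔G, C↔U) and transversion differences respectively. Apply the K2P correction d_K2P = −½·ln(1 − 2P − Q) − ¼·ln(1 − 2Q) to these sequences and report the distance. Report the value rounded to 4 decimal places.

The sequences differ at positions 4 (U/C, transition), 9 (A/G, transition), 13 (G/A, transition), 15 (A/G, transition), 16 (U/A, transversion), 30 (A/U, transversion), 32 (C/U, transition), 39 (C/G, transversion).
Of the 8 differences, 5 transitions and 3 transversions over 43 sites: P = 5/43 = 0.116279, Q = 3/43 = 0.069767.
d = −0.5·ln(0.697675) − 0.25·ln(0.860466) = −0.5·(-0.360002) − 0.25·(-0.150281) = 0.2176.

0.2176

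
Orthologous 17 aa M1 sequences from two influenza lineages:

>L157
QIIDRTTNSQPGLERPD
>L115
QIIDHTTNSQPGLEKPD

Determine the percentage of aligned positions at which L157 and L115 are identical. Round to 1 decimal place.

Mismatches occur at site 5 (R/H), site 15 (R/K).
15 of the 17 sites match, so the percent identity is 15/17 × 100 = 88.2%.

88.2%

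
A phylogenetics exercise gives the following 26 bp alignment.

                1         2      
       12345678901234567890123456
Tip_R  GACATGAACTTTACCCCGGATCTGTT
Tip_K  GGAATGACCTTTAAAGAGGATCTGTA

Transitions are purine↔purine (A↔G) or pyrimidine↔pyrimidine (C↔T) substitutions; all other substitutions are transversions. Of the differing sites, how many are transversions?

Differing sites — 2:A/G (Ti); 3:C/A (Tv); 8:A/C (Tv); 14:C/A (Tv); 15:C/A (Tv); 16:C/G (Tv); 17:C/A (Tv); 26:T/A (Tv).
Of the 8 differences, 1 transition and 7 transversions, so the answer is 7.

7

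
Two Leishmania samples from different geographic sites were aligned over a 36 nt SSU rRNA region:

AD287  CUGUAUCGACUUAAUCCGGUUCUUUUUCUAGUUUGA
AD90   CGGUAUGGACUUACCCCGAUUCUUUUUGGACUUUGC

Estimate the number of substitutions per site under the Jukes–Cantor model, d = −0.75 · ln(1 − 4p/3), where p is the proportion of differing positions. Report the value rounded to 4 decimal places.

Differing sites — 2:U/G; 7:C/G; 14:A/C; 15:U/C; 19:G/A; 28:C/G; 29:U/G; 31:G/C; 36:A/C.
p = 9/36 = 0.250000.
d = −0.75 · ln(1 − (4/3)·0.250000) = −0.75 · ln(0.666667) = −0.75 · (-0.405465) = 0.3041.

0.3041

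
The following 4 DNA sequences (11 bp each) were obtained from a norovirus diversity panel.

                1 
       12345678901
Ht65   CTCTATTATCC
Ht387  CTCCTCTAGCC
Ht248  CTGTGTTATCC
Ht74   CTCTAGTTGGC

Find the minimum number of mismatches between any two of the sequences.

Pairwise Hamming distances:
  Ht65 vs Ht387: 4
  Ht65 vs Ht248: 2
  Ht65 vs Ht74: 4
  Ht387 vs Ht248: 5
  Ht387 vs Ht74: 5
  Ht248 vs Ht74: 6
The smallest is 2, between Ht65 and Ht248.

2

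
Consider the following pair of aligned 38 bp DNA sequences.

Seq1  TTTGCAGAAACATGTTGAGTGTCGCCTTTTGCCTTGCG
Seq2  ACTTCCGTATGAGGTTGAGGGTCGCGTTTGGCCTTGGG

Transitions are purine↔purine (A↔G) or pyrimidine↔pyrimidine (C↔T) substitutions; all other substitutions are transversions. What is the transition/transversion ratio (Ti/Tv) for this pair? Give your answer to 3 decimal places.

0.091

Differing sites — 1:T/A (Tv); 2:T/C (Ti); 4:G/T (Tv); 6:A/C (Tv); 8:A/T (Tv); 10:A/T (Tv); 11:C/G (Tv); 13:T/G (Tv); 20:T/G (Tv); 26:C/G (Tv); 30:T/G (Tv); 37:C/G (Tv).
Of the 12 differences, 1 transition and 11 transversions, so Ti/Tv = 1/11 = 0.091.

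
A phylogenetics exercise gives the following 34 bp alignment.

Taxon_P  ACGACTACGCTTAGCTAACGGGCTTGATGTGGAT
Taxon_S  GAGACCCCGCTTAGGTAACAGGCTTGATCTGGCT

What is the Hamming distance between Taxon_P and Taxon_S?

Mismatches occur at site 1 (A/G), site 2 (C/A), site 6 (T/C), site 7 (A/C), site 15 (C/G), site 20 (G/A), site 29 (G/C), site 33 (A/C).
That gives 8 mismatches out of 34 aligned sites, so the Hamming distance is 8.

8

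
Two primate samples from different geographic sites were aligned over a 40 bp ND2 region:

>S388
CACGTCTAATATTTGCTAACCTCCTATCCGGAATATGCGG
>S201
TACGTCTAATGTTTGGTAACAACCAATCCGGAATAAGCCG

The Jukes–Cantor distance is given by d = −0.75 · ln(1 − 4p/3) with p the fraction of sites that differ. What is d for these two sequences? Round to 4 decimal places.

The sequences differ at positions 1 (C/T), 11 (A/G), 16 (C/G), 21 (C/A), 22 (T/A), 25 (T/A), 36 (T/A), 39 (G/C).
p = 8/40 = 0.200000.
d = −0.75 · ln(1 − (4/3)·0.200000) = −0.75 · ln(0.733333) = −0.75 · (-0.310155) = 0.2326.

0.2326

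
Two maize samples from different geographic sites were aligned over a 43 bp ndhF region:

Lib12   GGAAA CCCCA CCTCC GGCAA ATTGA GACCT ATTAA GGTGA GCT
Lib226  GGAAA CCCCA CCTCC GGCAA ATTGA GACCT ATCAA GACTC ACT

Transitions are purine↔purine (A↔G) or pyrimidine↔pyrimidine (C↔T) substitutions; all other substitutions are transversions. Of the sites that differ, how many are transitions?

4

The sequences differ at positions 33 (T/C, transition), 37 (G/A, transition), 38 (T/C, transition), 39 (G/T, transversion), 40 (A/C, transversion), 41 (G/A, transition).
Of the 6 differences, 4 transitions and 2 transversions, so the answer is 4.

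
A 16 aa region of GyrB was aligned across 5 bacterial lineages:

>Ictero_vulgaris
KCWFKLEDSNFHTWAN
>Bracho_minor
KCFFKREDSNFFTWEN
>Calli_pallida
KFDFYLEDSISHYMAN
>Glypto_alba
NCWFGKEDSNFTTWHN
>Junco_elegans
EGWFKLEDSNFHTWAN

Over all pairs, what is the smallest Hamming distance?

Pairwise Hamming distances:
  Ictero_vulgaris vs Bracho_minor: 4
  Ictero_vulgaris vs Calli_pallida: 7
  Ictero_vulgaris vs Glypto_alba: 5
  Ictero_vulgaris vs Junco_elegans: 2
  Bracho_minor vs Calli_pallida: 10
  Bracho_minor vs Glypto_alba: 6
  Bracho_minor vs Junco_elegans: 6
  Calli_pallida vs Glypto_alba: 11
  Calli_pallida vs Junco_elegans: 8
  Glypto_alba vs Junco_elegans: 6
The smallest is 2, between Ictero_vulgaris and Junco_elegans.

2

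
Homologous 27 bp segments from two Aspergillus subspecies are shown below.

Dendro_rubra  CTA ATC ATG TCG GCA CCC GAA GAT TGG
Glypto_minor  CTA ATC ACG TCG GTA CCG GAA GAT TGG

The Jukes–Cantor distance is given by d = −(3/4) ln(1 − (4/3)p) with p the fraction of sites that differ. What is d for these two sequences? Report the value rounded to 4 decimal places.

0.1203

Differing sites — 8:T/C; 14:C/T; 18:C/G.
p = 3/27 = 0.111111.
d = −0.75 · ln(1 − (4/3)·0.111111) = −0.75 · ln(0.851852) = −0.75 · (-0.160342) = 0.1203.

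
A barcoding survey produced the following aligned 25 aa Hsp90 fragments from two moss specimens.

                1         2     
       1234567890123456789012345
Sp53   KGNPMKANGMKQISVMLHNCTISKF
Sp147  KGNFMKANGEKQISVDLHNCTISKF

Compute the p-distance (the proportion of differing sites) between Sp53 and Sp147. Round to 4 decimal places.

The sequences differ at positions 4 (P/F), 10 (M/E), 16 (M/D).
There are 3 differences over 25 sites, so p = 3/25 = 0.1200.

0.1200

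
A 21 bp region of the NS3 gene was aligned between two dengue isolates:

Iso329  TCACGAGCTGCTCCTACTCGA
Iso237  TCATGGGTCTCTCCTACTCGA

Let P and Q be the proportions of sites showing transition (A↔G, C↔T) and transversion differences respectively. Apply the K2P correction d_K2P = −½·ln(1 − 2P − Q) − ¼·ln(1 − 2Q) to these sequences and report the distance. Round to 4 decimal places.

The sequences differ at positions 4 (C/T, transition), 6 (A/G, transition), 8 (C/T, transition), 9 (T/C, transition), 10 (G/T, transversion).
Of the 5 differences, 4 transitions and 1 transversion over 21 sites: P = 4/21 = 0.190476, Q = 1/21 = 0.047619.
d = −0.5·ln(0.571429) − 0.25·ln(0.904762) = −0.5·(-0.559615) − 0.25·(-0.100083) = 0.3048.

0.3048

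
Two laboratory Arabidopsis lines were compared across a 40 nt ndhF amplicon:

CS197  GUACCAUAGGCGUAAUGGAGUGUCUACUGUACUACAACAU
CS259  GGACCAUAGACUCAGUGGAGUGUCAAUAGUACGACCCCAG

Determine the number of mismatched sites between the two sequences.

12

Mismatches occur at site 2 (U/G), site 10 (G/A), site 12 (G/U), site 13 (U/C), site 15 (A/G), site 25 (U/A), site 27 (C/U), site 28 (U/A), site 33 (U/G), site 36 (A/C), site 37 (A/C), site 40 (U/G).
That gives 12 mismatches out of 40 aligned sites, so the Hamming distance is 12.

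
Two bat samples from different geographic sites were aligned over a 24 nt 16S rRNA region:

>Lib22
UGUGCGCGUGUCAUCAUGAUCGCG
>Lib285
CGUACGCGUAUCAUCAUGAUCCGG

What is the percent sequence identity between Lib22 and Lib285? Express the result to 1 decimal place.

The sequences differ at positions 1 (U/C), 4 (G/A), 10 (G/A), 22 (G/C), 23 (C/G).
19 of the 24 sites match, so the percent identity is 19/24 × 100 = 79.2%.

79.2%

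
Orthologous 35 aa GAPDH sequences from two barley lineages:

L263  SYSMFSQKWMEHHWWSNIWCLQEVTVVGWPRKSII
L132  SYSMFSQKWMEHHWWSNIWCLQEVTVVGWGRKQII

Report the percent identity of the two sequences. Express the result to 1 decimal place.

The sequences differ at positions 30 (P/G), 33 (S/Q).
33 of the 35 sites match, so the percent identity is 33/35 × 100 = 94.3%.

94.3%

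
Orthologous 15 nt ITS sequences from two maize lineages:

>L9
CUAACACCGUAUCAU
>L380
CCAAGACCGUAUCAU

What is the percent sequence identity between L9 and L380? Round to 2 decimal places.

86.67%

Mismatches occur at site 2 (U/C), site 5 (C/G).
13 of the 15 sites match, so the percent identity is 13/15 × 100 = 86.67%.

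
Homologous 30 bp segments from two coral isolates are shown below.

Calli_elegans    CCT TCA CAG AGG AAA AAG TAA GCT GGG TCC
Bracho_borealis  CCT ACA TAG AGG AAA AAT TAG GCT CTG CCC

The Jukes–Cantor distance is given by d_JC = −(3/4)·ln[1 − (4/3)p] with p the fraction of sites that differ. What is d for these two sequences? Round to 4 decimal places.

The sequences differ at positions 4 (T/A), 7 (C/T), 18 (G/T), 21 (A/G), 25 (G/C), 26 (G/T), 28 (T/C).
p = 7/30 = 0.233333.
d = −0.75 · ln(1 − (4/3)·0.233333) = −0.75 · ln(0.688889) = −0.75 · (-0.372675) = 0.2795.

0.2795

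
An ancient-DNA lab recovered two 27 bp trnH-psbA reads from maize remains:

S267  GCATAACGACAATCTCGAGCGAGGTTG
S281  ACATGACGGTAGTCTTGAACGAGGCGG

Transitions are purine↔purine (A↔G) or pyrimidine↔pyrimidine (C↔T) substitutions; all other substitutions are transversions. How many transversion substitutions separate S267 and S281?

1

Mismatches occur at site 1 (G/A, transition), site 5 (A/G, transition), site 9 (A/G, transition), site 10 (C/T, transition), site 12 (A/G, transition), site 16 (C/T, transition), site 19 (G/A, transition), site 25 (T/C, transition), site 26 (T/G, transversion).
Of the 9 differences, 8 transitions and 1 transversion, so the answer is 1.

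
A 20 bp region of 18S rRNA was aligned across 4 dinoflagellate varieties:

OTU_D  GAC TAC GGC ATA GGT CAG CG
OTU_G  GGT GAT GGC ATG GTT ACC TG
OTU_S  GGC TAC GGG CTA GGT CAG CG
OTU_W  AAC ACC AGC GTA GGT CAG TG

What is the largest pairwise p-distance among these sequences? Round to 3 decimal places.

0.650

Pairwise Hamming distances:
  OTU_D vs OTU_G: 10
  OTU_D vs OTU_S: 3
  OTU_D vs OTU_W: 6
  OTU_G vs OTU_S: 11
  OTU_G vs OTU_W: 13
  OTU_S vs OTU_W: 8
The largest is 13 mismatches, between OTU_G and OTU_W; p = 13/20 = 0.650.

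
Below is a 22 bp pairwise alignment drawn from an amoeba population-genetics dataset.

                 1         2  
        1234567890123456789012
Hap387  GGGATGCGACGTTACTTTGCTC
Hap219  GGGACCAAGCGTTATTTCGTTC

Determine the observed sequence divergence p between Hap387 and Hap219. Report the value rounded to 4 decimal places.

0.3636

The sequences differ at positions 5 (T/C), 6 (G/C), 7 (C/A), 8 (G/A), 9 (A/G), 15 (C/T), 18 (T/C), 20 (C/T).
There are 8 differences over 22 sites, so p = 8/22 = 0.3636.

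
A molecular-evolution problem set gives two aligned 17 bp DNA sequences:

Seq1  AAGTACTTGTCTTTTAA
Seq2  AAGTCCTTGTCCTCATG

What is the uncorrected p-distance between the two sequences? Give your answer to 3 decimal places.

0.353

Mismatches occur at site 5 (A/C), site 12 (T/C), site 14 (T/C), site 15 (T/A), site 16 (A/T), site 17 (A/G).
There are 6 differences over 17 sites, so p = 6/17 = 0.353.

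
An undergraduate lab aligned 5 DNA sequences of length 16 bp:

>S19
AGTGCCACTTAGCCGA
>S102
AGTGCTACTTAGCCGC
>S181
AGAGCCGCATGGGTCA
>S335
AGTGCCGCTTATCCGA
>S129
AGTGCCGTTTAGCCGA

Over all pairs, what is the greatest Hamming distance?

Pairwise Hamming distances:
  S19 vs S102: 2
  S19 vs S181: 7
  S19 vs S335: 2
  S19 vs S129: 2
  S102 vs S181: 9
  S102 vs S335: 4
  S102 vs S129: 4
  S181 vs S335: 7
  S181 vs S129: 7
  S335 vs S129: 2
The largest is 9, between S102 and S181.

9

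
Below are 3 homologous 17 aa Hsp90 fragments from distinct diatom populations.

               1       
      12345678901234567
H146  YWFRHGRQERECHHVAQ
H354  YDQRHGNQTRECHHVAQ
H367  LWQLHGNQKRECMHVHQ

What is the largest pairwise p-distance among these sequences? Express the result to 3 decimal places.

Pairwise Hamming distances:
  H146 vs H354: 4
  H146 vs H367: 7
  H354 vs H367: 6
The largest is 7 mismatches, between H146 and H367; p = 7/17 = 0.412.

0.412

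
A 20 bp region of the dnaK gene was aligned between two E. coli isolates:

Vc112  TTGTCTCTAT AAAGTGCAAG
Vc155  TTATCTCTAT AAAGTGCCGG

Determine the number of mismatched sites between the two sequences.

3

Differing sites — 3:G/A; 18:A/C; 19:A/G.
That gives 3 mismatches out of 20 aligned sites, so the Hamming distance is 3.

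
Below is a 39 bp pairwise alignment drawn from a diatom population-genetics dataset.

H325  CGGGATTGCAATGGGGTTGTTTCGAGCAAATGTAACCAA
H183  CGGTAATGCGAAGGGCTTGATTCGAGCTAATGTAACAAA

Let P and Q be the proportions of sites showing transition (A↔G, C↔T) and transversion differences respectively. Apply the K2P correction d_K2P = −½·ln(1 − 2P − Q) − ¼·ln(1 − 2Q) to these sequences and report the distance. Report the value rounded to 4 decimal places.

Mismatches occur at site 4 (G/T, transversion), site 6 (T/A, transversion), site 10 (A/G, transition), site 12 (T/A, transversion), site 16 (G/C, transversion), site 20 (T/A, transversion), site 28 (A/T, transversion), site 37 (C/A, transversion).
Of the 8 differences, 1 transition and 7 transversions over 39 sites: P = 1/39 = 0.025641, Q = 7/39 = 0.179487.
d = −0.5·ln(0.769231) − 0.25·ln(0.641026) = −0.5·(-0.262364) − 0.25·(-0.444685) = 0.2424.

0.2424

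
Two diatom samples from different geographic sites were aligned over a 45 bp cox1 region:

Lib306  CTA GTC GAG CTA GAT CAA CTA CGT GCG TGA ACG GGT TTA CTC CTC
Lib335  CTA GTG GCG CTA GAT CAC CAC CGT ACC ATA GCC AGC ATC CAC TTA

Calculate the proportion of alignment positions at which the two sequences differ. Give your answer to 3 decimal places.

0.400

The sequences differ at positions 6 (C/G), 8 (A/C), 18 (A/C), 20 (T/A), 21 (A/C), 25 (G/A), 27 (G/C), 28 (T/A), 29 (G/T), 31 (A/G), 33 (G/C), 34 (G/A), 36 (T/C), 37 (T/A), 39 (A/C), 41 (T/A), 43 (C/T), 45 (C/A).
There are 18 differences over 45 sites, so p = 18/45 = 0.400.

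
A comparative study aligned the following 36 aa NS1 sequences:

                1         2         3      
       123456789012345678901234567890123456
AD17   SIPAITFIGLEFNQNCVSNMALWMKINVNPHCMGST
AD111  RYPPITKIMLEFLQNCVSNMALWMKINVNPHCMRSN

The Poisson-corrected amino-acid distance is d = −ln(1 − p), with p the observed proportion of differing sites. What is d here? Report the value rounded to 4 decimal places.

0.2513

Differing sites — 1:S/R; 2:I/Y; 4:A/P; 7:F/K; 9:G/M; 13:N/L; 34:G/R; 36:T/N.
p = 8/36 = 0.222222.
d = −ln(1 − 0.222222) = −ln(0.777778) = 0.2513.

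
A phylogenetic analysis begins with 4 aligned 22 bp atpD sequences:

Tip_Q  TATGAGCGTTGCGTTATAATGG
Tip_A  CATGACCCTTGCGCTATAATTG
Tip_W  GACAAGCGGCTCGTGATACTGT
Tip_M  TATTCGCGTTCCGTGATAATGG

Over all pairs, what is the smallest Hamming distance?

Pairwise Hamming distances:
  Tip_Q vs Tip_A: 5
  Tip_Q vs Tip_W: 9
  Tip_Q vs Tip_M: 4
  Tip_A vs Tip_W: 13
  Tip_A vs Tip_M: 9
  Tip_W vs Tip_M: 9
The smallest is 4, between Tip_Q and Tip_M.

4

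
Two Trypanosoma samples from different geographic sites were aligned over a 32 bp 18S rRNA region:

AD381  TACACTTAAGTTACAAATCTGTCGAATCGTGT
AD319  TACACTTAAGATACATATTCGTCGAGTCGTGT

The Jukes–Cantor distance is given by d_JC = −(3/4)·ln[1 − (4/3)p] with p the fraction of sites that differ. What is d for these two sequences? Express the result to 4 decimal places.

Differing sites — 11:T/A; 16:A/T; 19:C/T; 20:T/C; 26:A/G.
p = 5/32 = 0.156250.
d = −0.75 · ln(1 − (4/3)·0.156250) = −0.75 · ln(0.791667) = −0.75 · (-0.233614) = 0.1752.

0.1752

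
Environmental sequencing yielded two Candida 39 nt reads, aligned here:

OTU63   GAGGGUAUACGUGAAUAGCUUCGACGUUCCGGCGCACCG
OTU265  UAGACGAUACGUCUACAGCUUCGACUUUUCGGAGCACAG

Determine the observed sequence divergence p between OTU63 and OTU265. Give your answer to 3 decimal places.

0.282

The sequences differ at positions 1 (G/U), 4 (G/A), 5 (G/C), 6 (U/G), 13 (G/C), 14 (A/U), 16 (U/C), 26 (G/U), 29 (C/U), 33 (C/A), 38 (C/A).
There are 11 differences over 39 sites, so p = 11/39 = 0.282.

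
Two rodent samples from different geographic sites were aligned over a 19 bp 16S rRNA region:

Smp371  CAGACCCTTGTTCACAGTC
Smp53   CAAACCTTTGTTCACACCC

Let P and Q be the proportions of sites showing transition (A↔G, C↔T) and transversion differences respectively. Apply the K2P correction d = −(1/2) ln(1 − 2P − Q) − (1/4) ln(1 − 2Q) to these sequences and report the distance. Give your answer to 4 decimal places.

0.2576

Differing sites — 3:G/A (Ti); 7:C/T (Ti); 17:G/C (Tv); 18:T/C (Ti).
Of the 4 differences, 3 transitions and 1 transversion over 19 sites: P = 3/19 = 0.157895, Q = 1/19 = 0.052632.
d = −0.5·ln(0.631578) − 0.25·ln(0.894736) = −0.5·(-0.459534) − 0.25·(-0.111227) = 0.2576.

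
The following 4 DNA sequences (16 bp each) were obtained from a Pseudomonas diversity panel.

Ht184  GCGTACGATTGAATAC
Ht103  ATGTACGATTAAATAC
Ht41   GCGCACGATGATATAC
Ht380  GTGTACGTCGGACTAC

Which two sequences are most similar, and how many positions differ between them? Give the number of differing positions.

3

Pairwise Hamming distances:
  Ht184 vs Ht103: 3
  Ht184 vs Ht41: 4
  Ht184 vs Ht380: 5
  Ht103 vs Ht41: 5
  Ht103 vs Ht380: 6
  Ht41 vs Ht380: 7
The smallest is 3, between Ht184 and Ht103.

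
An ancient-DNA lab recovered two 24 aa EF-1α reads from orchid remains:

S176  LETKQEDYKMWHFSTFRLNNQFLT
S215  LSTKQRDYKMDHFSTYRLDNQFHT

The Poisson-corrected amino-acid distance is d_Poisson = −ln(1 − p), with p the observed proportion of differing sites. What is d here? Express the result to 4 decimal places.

0.2877

Mismatches occur at site 2 (E↔S), site 6 (E↔R), site 11 (W↔D), site 16 (F↔Y), site 19 (N↔D), site 23 (L↔H).
p = 6/24 = 0.250000.
d = −ln(1 − 0.250000) = −ln(0.750000) = 0.2877.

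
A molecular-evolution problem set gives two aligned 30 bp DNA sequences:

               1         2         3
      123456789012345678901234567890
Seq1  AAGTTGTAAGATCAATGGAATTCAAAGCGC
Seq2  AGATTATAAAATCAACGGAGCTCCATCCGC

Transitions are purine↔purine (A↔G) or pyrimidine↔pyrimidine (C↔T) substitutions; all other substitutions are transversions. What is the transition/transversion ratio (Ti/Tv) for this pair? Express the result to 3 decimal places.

Differing sites — 2:A/G (Ti); 3:G/A (Ti); 6:G/A (Ti); 10:G/A (Ti); 16:T/C (Ti); 20:A/G (Ti); 21:T/C (Ti); 24:A/C (Tv); 26:A/T (Tv); 27:G/C (Tv).
Of the 10 differences, 7 transitions and 3 transversions, so Ti/Tv = 7/3 = 2.333.

2.333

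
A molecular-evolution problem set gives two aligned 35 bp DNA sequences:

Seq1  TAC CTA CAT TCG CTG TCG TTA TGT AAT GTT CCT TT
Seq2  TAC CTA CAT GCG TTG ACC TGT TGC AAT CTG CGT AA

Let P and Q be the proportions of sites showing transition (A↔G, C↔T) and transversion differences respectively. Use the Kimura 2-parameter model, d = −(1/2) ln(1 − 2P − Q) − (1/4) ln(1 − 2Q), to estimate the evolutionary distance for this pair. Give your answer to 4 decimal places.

0.4672

Differing sites — 10:T/G (Tv); 13:C/T (Ti); 16:T/A (Tv); 18:G/C (Tv); 20:T/G (Tv); 21:A/T (Tv); 24:T/C (Ti); 28:G/C (Tv); 30:T/G (Tv); 32:C/G (Tv); 34:T/A (Tv); 35:T/A (Tv).
Of the 12 differences, 2 transitions and 10 transversions over 35 sites: P = 2/35 = 0.057143, Q = 10/35 = 0.285714.
d = −0.5·ln(0.600000) − 0.25·ln(0.428572) = −0.5·(-0.510826) − 0.25·(-0.847297) = 0.4672.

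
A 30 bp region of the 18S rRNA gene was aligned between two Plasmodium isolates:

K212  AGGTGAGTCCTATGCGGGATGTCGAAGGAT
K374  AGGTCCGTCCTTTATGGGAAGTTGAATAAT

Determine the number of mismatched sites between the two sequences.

Mismatches occur at site 5 (G↔C), site 6 (A↔C), site 12 (A↔T), site 14 (G↔A), site 15 (C↔T), site 20 (T↔A), site 23 (C↔T), site 27 (G↔T), site 28 (G↔A).
That gives 9 mismatches out of 30 aligned sites, so the Hamming distance is 9.

9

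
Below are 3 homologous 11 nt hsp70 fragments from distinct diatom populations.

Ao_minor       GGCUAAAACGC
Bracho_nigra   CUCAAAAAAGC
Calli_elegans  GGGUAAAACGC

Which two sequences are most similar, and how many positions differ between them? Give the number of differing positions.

Pairwise Hamming distances:
  Ao_minor vs Bracho_nigra: 4
  Ao_minor vs Calli_elegans: 1
  Bracho_nigra vs Calli_elegans: 5
The smallest is 1, between Ao_minor and Calli_elegans.

1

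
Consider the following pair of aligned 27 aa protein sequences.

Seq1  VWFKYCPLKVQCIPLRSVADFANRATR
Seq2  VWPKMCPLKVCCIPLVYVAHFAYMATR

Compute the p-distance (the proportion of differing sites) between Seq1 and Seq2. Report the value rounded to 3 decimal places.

0.296

Differing sites — 3:F/P; 5:Y/M; 11:Q/C; 16:R/V; 17:S/Y; 20:D/H; 23:N/Y; 24:R/M.
There are 8 differences over 27 sites, so p = 8/27 = 0.296.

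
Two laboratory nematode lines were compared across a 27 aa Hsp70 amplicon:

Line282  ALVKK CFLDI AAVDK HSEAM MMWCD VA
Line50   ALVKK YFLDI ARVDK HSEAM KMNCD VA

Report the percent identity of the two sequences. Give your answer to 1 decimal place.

Differing sites — 6:C/Y; 12:A/R; 21:M/K; 23:W/N.
23 of the 27 sites match, so the percent identity is 23/27 × 100 = 85.2%.

85.2%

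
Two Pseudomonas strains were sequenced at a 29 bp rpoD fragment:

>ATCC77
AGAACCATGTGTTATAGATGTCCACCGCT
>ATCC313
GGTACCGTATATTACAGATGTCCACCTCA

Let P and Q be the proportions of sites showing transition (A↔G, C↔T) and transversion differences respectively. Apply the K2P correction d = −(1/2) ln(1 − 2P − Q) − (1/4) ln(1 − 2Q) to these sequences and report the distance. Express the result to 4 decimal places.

Mismatches occur at site 1 (A/G, transition), site 3 (A/T, transversion), site 7 (A/G, transition), site 9 (G/A, transition), site 11 (G/A, transition), site 15 (T/C, transition), site 27 (G/T, transversion), site 29 (T/A, transversion).
Of the 8 differences, 5 transitions and 3 transversions over 29 sites: P = 5/29 = 0.172414, Q = 3/29 = 0.103448.
d = −0.5·ln(0.551724) − 0.25·ln(0.793104) = −0.5·(-0.594707) − 0.25·(-0.231801) = 0.3553.

0.3553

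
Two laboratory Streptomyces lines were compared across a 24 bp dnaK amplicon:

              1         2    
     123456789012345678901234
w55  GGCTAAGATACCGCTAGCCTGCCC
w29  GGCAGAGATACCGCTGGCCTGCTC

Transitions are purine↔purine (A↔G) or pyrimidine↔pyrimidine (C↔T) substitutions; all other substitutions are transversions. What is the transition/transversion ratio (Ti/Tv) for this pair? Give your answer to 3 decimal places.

3.000

Mismatches occur at site 4 (T↔A, transversion), site 5 (A↔G, transition), site 16 (A↔G, transition), site 23 (C↔T, transition).
Of the 4 differences, 3 transitions and 1 transversion, so Ti/Tv = 3/1 = 3.000.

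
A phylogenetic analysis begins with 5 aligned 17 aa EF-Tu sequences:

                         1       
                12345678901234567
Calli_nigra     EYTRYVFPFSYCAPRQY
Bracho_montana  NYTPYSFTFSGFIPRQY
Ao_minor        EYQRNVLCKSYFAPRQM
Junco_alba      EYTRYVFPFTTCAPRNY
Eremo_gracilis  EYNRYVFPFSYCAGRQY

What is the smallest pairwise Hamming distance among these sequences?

2

Pairwise Hamming distances:
  Calli_nigra vs Bracho_montana: 7
  Calli_nigra vs Ao_minor: 7
  Calli_nigra vs Junco_alba: 3
  Calli_nigra vs Eremo_gracilis: 2
  Bracho_montana vs Ao_minor: 11
  Bracho_montana vs Junco_alba: 9
  Bracho_montana vs Eremo_gracilis: 9
  Ao_minor vs Junco_alba: 10
  Ao_minor vs Eremo_gracilis: 8
  Junco_alba vs Eremo_gracilis: 5
The smallest is 2, between Calli_nigra and Eremo_gracilis.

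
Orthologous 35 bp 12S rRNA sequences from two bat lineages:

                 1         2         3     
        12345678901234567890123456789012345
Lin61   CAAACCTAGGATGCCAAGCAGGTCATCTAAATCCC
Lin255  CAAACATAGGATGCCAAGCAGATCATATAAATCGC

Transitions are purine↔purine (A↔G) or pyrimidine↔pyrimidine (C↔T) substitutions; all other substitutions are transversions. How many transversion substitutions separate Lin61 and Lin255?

3

Mismatches occur at site 6 (C/A, transversion), site 22 (G/A, transition), site 27 (C/A, transversion), site 34 (C/G, transversion).
Of the 4 differences, 1 transition and 3 transversions, so the answer is 3.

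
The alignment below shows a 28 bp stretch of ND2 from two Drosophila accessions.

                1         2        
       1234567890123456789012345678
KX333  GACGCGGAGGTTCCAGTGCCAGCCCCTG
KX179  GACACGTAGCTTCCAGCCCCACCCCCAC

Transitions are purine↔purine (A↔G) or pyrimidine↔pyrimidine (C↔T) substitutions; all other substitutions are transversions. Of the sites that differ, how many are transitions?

2

The sequences differ at positions 4 (G/A, transition), 7 (G/T, transversion), 10 (G/C, transversion), 17 (T/C, transition), 18 (G/C, transversion), 22 (G/C, transversion), 27 (T/A, transversion), 28 (G/C, transversion).
Of the 8 differences, 2 transitions and 6 transversions, so the answer is 2.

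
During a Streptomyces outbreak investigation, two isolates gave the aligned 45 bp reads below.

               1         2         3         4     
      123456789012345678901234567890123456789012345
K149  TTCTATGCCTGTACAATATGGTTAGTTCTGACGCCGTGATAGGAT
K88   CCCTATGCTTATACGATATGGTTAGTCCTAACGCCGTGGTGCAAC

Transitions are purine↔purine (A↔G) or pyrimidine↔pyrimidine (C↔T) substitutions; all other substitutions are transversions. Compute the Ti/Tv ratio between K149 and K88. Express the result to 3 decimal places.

11.000

Mismatches occur at site 1 (T→C, transition), site 2 (T→C, transition), site 9 (C→T, transition), site 11 (G→A, transition), site 15 (A→G, transition), site 27 (T→C, transition), site 30 (G→A, transition), site 39 (A→G, transition), site 41 (A→G, transition), site 42 (G→C, transversion), site 43 (G→A, transition), site 45 (T→C, transition).
Of the 12 differences, 11 transitions and 1 transversion, so Ti/Tv = 11/1 = 11.000.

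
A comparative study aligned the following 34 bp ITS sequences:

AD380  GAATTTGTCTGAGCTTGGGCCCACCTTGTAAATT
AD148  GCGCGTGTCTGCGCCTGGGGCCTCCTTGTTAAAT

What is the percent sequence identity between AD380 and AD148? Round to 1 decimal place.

Mismatches occur at site 2 (A/C), site 3 (A/G), site 4 (T/C), site 5 (T/G), site 12 (A/C), site 15 (T/C), site 20 (C/G), site 23 (A/T), site 30 (A/T), site 33 (T/A).
24 of the 34 sites match, so the percent identity is 24/34 × 100 = 70.6%.

70.6%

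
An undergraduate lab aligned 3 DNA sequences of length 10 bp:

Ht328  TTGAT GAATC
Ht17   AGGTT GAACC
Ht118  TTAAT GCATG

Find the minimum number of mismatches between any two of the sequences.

Pairwise Hamming distances:
  Ht328 vs Ht17: 4
  Ht328 vs Ht118: 3
  Ht17 vs Ht118: 7
The smallest is 3, between Ht328 and Ht118.

3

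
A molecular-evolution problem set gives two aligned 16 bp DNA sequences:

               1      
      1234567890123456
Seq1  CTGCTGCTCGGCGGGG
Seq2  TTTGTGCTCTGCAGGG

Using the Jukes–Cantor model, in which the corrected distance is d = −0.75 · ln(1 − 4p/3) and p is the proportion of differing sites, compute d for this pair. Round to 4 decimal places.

Mismatches occur at site 1 (C/T), site 3 (G/T), site 4 (C/G), site 10 (G/T), site 13 (G/A).
p = 5/16 = 0.312500.
d = −0.75 · ln(1 − (4/3)·0.312500) = −0.75 · ln(0.583333) = −0.75 · (-0.538997) = 0.4042.

0.4042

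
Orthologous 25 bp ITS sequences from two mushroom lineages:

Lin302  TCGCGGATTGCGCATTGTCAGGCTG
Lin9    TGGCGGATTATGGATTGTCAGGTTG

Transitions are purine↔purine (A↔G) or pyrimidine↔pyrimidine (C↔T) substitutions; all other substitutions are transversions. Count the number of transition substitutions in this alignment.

3

The sequences differ at positions 2 (C/G, transversion), 10 (G/A, transition), 11 (C/T, transition), 13 (C/G, transversion), 23 (C/T, transition).
Of the 5 differences, 3 transitions and 2 transversions, so the answer is 3.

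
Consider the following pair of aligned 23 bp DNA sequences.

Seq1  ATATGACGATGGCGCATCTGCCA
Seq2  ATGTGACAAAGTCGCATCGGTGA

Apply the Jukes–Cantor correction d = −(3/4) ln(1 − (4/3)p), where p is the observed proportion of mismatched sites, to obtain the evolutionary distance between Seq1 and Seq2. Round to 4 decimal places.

Differing sites — 3:A/G; 8:G/A; 10:T/A; 12:G/T; 19:T/G; 21:C/T; 22:C/G.
p = 7/23 = 0.304348.
d = −0.75 · ln(1 − (4/3)·0.304348) = −0.75 · ln(0.594203) = −0.75 · (-0.520534) = 0.3904.

0.3904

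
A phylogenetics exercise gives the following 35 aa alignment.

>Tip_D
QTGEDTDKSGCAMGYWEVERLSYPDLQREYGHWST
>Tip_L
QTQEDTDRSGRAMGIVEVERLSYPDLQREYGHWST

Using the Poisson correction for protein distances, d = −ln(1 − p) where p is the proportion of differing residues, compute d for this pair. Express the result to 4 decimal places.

0.1542

Differing sites — 3:G/Q; 8:K/R; 11:C/R; 15:Y/I; 16:W/V.
p = 5/35 = 0.142857.
d = −ln(1 − 0.142857) = −ln(0.857143) = 0.1542.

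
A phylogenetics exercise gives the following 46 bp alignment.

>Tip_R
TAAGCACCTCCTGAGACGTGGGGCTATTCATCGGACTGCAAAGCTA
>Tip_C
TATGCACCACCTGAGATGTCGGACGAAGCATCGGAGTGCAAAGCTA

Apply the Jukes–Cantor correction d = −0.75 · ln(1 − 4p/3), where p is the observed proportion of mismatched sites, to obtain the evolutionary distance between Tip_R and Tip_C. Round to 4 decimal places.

0.2267

Mismatches occur at site 3 (A↔T), site 9 (T↔A), site 17 (C↔T), site 20 (G↔C), site 23 (G↔A), site 25 (T↔G), site 27 (T↔A), site 28 (T↔G), site 36 (C↔G).
p = 9/46 = 0.195652.
d = −0.75 · ln(1 − (4/3)·0.195652) = −0.75 · ln(0.739131) = −0.75 · (-0.302280) = 0.2267.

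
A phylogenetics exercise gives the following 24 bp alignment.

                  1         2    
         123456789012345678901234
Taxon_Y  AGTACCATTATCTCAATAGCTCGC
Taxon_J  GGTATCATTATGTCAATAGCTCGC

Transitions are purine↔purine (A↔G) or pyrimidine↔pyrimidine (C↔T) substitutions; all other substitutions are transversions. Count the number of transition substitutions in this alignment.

2

Differing sites — 1:A/G (Ti); 5:C/T (Ti); 12:C/G (Tv).
Of the 3 differences, 2 transitions and 1 transversion, so the answer is 2.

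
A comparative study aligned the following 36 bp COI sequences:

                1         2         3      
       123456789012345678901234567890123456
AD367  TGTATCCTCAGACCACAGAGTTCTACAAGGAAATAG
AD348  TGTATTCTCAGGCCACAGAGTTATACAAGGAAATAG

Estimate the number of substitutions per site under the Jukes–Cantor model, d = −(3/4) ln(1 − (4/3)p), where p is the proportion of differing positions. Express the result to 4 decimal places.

Differing sites — 6:C/T; 12:A/G; 23:C/A.
p = 3/36 = 0.083333.
d = −0.75 · ln(1 − (4/3)·0.083333) = −0.75 · ln(0.888889) = −0.75 · (-0.117783) = 0.0883.

0.0883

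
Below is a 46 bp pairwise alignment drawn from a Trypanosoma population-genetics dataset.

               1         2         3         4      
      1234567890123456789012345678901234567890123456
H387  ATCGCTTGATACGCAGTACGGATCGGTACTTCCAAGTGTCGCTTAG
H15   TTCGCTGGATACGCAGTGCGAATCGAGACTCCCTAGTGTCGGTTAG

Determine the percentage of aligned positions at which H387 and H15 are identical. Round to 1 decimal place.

80.4%

The sequences differ at positions 1 (A/T), 7 (T/G), 18 (A/G), 21 (G/A), 26 (G/A), 27 (T/G), 31 (T/C), 34 (A/T), 42 (C/G).
37 of the 46 sites match, so the percent identity is 37/46 × 100 = 80.4%.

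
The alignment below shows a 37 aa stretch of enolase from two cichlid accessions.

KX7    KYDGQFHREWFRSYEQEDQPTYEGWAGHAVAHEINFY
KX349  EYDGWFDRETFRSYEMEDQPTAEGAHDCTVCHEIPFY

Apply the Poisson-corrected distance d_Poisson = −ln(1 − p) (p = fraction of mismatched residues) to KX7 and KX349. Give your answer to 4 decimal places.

Mismatches occur at site 1 (K↔E), site 5 (Q↔W), site 7 (H↔D), site 10 (W↔T), site 16 (Q↔M), site 22 (Y↔A), site 25 (W↔A), site 26 (A↔H), site 27 (G↔D), site 28 (H↔C), site 29 (A↔T), site 31 (A↔C), site 35 (N↔P).
p = 13/37 = 0.351351.
d = −ln(1 − 0.351351) = −ln(0.648649) = 0.4329.

0.4329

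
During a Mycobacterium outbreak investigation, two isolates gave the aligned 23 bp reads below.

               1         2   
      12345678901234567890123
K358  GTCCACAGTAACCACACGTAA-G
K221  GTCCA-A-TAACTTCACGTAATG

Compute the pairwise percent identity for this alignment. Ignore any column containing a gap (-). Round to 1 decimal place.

Excluding the 3 gap columns leaves 20 comparable sites.
Differing sites — 13:C/T; 14:A/T.
18 of the 20 comparable sites match, so the percent identity is 18/20 × 100 = 90.0%.

90.0%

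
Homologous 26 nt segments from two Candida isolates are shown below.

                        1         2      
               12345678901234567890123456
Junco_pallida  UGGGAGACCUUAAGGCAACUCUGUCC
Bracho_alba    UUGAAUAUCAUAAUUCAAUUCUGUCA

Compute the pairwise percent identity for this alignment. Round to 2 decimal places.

65.38%

Mismatches occur at site 2 (G↔U), site 4 (G↔A), site 6 (G↔U), site 8 (C↔U), site 10 (U↔A), site 14 (G↔U), site 15 (G↔U), site 19 (C↔U), site 26 (C↔A).
17 of the 26 sites match, so the percent identity is 17/26 × 100 = 65.38%.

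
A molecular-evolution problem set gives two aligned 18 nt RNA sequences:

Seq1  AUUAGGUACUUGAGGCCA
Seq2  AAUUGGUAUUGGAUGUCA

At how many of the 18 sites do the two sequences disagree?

6

Differing sites — 2:U/A; 4:A/U; 9:C/U; 11:U/G; 14:G/U; 16:C/U.
That gives 6 mismatches out of 18 aligned sites, so the Hamming distance is 6.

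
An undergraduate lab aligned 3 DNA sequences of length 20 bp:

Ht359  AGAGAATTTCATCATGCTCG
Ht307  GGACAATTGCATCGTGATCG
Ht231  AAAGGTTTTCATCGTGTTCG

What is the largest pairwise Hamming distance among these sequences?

Pairwise Hamming distances:
  Ht359 vs Ht307: 5
  Ht359 vs Ht231: 5
  Ht307 vs Ht231: 7
The largest is 7, between Ht307 and Ht231.

7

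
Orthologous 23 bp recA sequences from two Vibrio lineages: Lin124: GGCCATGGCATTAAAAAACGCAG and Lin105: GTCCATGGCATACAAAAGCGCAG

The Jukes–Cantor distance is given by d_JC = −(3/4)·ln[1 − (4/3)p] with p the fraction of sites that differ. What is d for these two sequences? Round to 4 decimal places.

Differing sites — 2:G/T; 12:T/A; 13:A/C; 18:A/G.
p = 4/23 = 0.173913.
d = −0.75 · ln(1 − (4/3)·0.173913) = −0.75 · ln(0.768116) = −0.75 · (-0.263815) = 0.1979.

0.1979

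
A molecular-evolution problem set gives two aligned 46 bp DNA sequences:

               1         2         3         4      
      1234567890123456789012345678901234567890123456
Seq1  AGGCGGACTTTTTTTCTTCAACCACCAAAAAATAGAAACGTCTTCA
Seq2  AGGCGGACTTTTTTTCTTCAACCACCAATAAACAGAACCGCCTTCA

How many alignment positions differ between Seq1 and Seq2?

4

Differing sites — 29:A/T; 33:T/C; 38:A/C; 41:T/C.
That gives 4 mismatches out of 46 aligned sites, so the Hamming distance is 4.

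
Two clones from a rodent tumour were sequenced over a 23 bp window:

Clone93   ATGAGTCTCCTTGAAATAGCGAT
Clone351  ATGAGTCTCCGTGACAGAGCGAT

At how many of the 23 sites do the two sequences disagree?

3

Differing sites — 11:T/G; 15:A/C; 17:T/G.
That gives 3 mismatches out of 23 aligned sites, so the Hamming distance is 3.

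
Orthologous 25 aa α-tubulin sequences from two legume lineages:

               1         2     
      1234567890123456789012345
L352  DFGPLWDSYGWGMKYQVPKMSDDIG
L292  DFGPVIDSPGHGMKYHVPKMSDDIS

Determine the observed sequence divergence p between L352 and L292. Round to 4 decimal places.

Mismatches occur at site 5 (L/V), site 6 (W/I), site 9 (Y/P), site 11 (W/H), site 16 (Q/H), site 25 (G/S).
There are 6 differences over 25 sites, so p = 6/25 = 0.2400.

0.2400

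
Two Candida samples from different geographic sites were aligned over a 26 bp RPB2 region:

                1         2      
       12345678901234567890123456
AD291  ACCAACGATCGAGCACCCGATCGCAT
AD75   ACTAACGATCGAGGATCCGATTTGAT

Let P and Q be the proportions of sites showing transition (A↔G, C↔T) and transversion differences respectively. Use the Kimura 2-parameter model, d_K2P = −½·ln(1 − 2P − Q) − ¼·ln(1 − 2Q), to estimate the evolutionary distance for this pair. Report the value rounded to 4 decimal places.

Differing sites — 3:C/T (Ti); 14:C/G (Tv); 16:C/T (Ti); 22:C/T (Ti); 23:G/T (Tv); 24:C/G (Tv).
Of the 6 differences, 3 transitions and 3 transversions over 26 sites: P = 3/26 = 0.115385, Q = 3/26 = 0.115385.
d = −0.5·ln(0.653845) − 0.25·ln(0.769230) = −0.5·(-0.424885) − 0.25·(-0.262365) = 0.2780.

0.2780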